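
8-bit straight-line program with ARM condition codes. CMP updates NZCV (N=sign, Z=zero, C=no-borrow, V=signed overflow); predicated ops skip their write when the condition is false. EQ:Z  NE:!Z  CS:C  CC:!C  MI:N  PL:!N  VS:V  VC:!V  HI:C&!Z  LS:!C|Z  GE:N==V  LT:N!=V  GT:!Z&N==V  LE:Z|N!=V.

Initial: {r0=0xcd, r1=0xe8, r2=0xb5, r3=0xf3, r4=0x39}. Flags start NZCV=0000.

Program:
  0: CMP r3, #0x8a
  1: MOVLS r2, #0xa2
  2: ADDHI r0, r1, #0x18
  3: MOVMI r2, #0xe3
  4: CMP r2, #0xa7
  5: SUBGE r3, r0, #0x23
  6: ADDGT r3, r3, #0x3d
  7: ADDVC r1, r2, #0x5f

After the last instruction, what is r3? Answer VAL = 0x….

VAL = 0x1a

0: ✓ CMP  NZCV=0010
1: · MOVLS
2: ✓ ADDHI  r0←0x00
3: · MOVMI
4: ✓ CMP  NZCV=0010
5: ✓ SUBGE  r3←0xdd
6: ✓ ADDGT  r3←0x1a
7: ✓ ADDVC  r1←0x14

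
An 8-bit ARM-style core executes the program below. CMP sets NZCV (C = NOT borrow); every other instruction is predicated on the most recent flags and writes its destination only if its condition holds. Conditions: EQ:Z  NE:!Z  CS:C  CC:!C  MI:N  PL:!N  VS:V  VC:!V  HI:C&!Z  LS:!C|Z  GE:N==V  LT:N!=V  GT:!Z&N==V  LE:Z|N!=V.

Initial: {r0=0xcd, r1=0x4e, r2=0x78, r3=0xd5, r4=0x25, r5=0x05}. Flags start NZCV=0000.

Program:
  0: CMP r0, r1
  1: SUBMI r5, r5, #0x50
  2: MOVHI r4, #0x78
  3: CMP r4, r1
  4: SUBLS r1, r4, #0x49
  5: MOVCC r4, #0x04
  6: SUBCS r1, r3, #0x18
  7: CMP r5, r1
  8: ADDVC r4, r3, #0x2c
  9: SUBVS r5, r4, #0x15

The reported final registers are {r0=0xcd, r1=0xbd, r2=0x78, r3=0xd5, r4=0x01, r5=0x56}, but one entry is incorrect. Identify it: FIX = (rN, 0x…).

FIX = (r5, 0x05)

[0] flags=0011 → (cmp)
[1] flags=0011 MI?F → skip
[2] flags=0011 HI?T → r4=0x78
[3] flags=0010 → (cmp)
[4] flags=0010 LS?F → skip
[5] flags=0010 CC?F → skip
[6] flags=0010 CS?T → r1=0xbd
[7] flags=0000 → (cmp)
[8] flags=0000 VC?T → r4=0x01
[9] flags=0000 VS?F → skip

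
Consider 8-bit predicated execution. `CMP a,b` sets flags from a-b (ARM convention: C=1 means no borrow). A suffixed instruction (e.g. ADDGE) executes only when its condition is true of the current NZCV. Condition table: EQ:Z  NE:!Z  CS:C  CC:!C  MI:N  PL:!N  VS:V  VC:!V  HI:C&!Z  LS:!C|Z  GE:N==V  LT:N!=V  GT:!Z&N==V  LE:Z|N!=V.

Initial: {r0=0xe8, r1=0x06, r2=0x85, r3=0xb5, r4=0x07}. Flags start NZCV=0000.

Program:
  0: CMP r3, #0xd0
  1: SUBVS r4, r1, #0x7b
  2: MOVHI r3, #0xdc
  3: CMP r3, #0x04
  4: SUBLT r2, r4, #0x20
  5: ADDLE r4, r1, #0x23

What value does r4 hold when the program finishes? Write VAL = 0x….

0: ✓ CMP  NZCV=1000
1: · SUBVS
2: · MOVHI
3: ✓ CMP  NZCV=1010
4: ✓ SUBLT  r2←0xe7
5: ✓ ADDLE  r4←0x29

VAL = 0x29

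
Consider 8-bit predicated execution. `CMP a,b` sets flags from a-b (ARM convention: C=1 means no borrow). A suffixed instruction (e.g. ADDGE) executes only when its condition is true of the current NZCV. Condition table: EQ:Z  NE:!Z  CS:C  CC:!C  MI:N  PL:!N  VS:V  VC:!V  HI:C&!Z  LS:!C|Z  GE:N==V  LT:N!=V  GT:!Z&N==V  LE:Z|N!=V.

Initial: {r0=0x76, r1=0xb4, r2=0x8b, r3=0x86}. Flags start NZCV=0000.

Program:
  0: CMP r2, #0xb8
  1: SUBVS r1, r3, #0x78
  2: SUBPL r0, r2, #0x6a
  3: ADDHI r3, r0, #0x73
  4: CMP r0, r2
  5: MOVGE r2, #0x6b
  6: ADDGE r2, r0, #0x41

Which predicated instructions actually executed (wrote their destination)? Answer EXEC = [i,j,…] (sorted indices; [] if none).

[0] flags=1000 → (cmp)
[1] flags=1000 VS?F → skip
[2] flags=1000 PL?F → skip
[3] flags=1000 HI?F → skip
[4] flags=1001 → (cmp)
[5] flags=1001 GE?T → r2=0x6b
[6] flags=1001 GE?T → r2=0xb7

EXEC = [5,6]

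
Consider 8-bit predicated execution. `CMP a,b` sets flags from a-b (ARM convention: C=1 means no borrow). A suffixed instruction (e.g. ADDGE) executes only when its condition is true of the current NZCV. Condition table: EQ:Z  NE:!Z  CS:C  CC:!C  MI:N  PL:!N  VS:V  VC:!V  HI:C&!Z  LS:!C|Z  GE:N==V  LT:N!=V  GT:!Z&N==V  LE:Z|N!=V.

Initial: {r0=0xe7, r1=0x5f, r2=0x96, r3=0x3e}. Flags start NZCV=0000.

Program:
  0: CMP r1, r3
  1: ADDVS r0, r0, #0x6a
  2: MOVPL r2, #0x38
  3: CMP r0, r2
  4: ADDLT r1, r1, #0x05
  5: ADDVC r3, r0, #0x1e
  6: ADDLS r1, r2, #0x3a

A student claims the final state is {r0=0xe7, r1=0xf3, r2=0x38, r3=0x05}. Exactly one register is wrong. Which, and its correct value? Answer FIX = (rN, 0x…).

[0] flags=0010 → (cmp)
[1] flags=0010 VS?F → skip
[2] flags=0010 PL?T → r2=0x38
[3] flags=1010 → (cmp)
[4] flags=1010 LT?T → r1=0x64
[5] flags=1010 VC?T → r3=0x05
[6] flags=1010 LS?F → skip

FIX = (r1, 0x64)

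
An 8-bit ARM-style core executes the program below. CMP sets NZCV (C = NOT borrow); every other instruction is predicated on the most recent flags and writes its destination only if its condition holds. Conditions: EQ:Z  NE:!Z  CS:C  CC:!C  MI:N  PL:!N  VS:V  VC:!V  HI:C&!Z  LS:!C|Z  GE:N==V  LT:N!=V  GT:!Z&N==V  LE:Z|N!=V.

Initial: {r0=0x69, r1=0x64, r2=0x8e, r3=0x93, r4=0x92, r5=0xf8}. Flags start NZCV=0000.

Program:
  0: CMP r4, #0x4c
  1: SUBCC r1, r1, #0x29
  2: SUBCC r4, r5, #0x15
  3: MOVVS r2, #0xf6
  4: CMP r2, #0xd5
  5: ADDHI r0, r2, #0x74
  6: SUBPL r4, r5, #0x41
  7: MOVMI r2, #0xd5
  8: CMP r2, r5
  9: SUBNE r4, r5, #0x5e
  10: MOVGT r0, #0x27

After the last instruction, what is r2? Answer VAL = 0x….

0: ✓ CMP  NZCV=0011
1: · SUBCC
2: · SUBCC
3: ✓ MOVVS  r2←0xf6
4: ✓ CMP  NZCV=0010
5: ✓ ADDHI  r0←0x6a
6: ✓ SUBPL  r4←0xb7
7: · MOVMI
8: ✓ CMP  NZCV=1000
9: ✓ SUBNE  r4←0x9a
10: · MOVGT

VAL = 0xf6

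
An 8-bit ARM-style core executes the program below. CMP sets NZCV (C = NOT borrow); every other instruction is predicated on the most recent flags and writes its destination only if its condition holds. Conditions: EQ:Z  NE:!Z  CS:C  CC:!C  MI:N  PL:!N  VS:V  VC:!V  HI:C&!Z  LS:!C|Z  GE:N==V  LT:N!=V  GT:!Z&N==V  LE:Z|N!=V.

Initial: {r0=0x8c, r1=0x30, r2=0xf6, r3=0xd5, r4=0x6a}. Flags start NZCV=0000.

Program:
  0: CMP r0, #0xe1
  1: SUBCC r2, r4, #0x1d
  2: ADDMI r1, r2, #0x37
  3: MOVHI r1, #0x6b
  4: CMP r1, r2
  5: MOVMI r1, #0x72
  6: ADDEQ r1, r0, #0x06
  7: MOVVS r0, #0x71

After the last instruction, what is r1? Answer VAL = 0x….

VAL = 0x84

0: ✓ CMP  NZCV=1000
1: ✓ SUBCC  r2←0x4d
2: ✓ ADDMI  r1←0x84
3: · MOVHI
4: ✓ CMP  NZCV=0011
5: · MOVMI
6: · ADDEQ
7: ✓ MOVVS  r0←0x71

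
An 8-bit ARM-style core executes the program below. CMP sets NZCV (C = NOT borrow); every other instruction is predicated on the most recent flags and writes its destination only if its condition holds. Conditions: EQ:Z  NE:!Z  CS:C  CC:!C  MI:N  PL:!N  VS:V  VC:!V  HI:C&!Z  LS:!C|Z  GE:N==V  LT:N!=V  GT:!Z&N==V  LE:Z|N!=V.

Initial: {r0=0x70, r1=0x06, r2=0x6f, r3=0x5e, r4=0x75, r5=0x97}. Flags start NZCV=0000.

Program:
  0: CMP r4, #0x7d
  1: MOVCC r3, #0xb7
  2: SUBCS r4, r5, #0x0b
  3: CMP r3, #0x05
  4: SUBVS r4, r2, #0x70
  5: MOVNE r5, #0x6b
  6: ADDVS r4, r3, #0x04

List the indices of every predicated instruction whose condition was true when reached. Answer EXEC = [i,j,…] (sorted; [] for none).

EXEC = [1,5]

[0] flags=1000 → (cmp)
[1] flags=1000 CC?T → r3=0xb7
[2] flags=1000 CS?F → skip
[3] flags=1010 → (cmp)
[4] flags=1010 VS?F → skip
[5] flags=1010 NE?T → r5=0x6b
[6] flags=1010 VS?F → skip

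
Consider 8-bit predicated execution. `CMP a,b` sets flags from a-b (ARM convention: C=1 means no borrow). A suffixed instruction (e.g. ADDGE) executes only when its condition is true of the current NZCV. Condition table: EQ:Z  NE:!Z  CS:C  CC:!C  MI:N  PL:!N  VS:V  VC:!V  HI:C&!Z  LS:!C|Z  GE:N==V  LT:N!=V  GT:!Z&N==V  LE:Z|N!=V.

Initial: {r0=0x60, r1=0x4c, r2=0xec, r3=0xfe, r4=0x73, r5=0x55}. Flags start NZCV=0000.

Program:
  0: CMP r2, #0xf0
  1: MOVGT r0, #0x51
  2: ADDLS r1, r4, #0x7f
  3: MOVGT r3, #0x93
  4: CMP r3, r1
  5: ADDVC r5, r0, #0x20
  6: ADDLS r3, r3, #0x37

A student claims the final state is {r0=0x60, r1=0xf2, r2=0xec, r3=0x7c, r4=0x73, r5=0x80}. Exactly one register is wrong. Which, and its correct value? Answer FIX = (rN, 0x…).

[0] flags=1000 → (cmp)
[1] flags=1000 GT?F → skip
[2] flags=1000 LS?T → r1=0xf2
[3] flags=1000 GT?F → skip
[4] flags=0010 → (cmp)
[5] flags=0010 VC?T → r5=0x80
[6] flags=0010 LS?F → skip

FIX = (r3, 0xfe)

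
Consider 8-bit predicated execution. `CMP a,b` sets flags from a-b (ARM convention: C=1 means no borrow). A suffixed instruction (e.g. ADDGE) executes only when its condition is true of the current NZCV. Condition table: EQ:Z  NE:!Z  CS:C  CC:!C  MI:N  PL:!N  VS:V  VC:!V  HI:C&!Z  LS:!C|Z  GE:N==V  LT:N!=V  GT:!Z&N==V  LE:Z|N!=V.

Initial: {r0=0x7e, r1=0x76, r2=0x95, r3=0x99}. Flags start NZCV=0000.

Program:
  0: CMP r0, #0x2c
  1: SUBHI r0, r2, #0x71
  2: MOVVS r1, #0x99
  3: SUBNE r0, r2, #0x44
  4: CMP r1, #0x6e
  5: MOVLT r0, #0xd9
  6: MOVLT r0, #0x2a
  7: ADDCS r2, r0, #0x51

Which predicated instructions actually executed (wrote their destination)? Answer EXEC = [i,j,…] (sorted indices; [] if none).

0: ✓ CMP  NZCV=0010
1: ✓ SUBHI  r0←0x24
2: · MOVVS
3: ✓ SUBNE  r0←0x51
4: ✓ CMP  NZCV=0010
5: · MOVLT
6: · MOVLT
7: ✓ ADDCS  r2←0xa2

EXEC = [1,3,7]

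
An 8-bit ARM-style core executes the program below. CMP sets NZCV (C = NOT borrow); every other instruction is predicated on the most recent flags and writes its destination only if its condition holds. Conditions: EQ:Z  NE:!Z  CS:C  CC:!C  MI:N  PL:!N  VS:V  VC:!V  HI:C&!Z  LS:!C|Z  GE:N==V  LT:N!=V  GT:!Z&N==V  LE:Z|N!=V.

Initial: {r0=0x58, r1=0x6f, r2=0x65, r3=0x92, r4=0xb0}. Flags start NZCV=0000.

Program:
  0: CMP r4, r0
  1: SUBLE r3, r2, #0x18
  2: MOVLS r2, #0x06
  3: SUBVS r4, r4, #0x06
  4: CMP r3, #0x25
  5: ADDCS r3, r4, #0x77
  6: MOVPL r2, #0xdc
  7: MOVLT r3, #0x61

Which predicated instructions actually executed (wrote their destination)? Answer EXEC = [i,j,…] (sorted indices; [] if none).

EXEC = [1,3,5,6]

[0] flags=0011 → (cmp)
[1] flags=0011 LE?T → r3=0x4d
[2] flags=0011 LS?F → skip
[3] flags=0011 VS?T → r4=0xaa
[4] flags=0010 → (cmp)
[5] flags=0010 CS?T → r3=0x21
[6] flags=0010 PL?T → r2=0xdc
[7] flags=0010 LT?F → skip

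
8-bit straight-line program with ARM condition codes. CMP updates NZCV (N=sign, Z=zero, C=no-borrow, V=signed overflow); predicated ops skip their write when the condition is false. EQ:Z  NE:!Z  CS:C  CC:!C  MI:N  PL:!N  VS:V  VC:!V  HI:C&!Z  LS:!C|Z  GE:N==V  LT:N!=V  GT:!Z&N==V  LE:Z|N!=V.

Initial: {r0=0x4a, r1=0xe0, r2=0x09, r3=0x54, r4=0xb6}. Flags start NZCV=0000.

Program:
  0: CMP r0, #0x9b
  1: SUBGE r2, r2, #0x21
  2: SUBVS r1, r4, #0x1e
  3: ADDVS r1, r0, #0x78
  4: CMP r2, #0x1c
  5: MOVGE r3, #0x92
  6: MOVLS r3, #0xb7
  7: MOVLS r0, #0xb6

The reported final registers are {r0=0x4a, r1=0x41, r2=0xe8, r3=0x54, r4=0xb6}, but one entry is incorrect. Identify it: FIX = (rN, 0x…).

FIX = (r1, 0xc2)

[0] flags=1001 → (cmp)
[1] flags=1001 GE?T → r2=0xe8
[2] flags=1001 VS?T → r1=0x98
[3] flags=1001 VS?T → r1=0xc2
[4] flags=1010 → (cmp)
[5] flags=1010 GE?F → skip
[6] flags=1010 LS?F → skip
[7] flags=1010 LS?F → skip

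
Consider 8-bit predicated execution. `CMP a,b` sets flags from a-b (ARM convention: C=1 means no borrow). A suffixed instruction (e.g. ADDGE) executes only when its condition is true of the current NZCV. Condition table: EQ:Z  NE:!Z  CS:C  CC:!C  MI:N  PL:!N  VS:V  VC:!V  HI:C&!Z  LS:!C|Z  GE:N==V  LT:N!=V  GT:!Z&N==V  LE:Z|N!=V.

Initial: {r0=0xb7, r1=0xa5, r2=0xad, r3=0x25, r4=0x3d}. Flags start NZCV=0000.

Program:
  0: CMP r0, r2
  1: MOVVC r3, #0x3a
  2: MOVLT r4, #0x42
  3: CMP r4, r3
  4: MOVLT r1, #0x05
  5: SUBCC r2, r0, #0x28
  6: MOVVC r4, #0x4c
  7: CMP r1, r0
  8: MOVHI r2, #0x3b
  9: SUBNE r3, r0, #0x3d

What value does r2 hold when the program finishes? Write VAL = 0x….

[0] flags=0010 → (cmp)
[1] flags=0010 VC?T → r3=0x3a
[2] flags=0010 LT?F → skip
[3] flags=0010 → (cmp)
[4] flags=0010 LT?F → skip
[5] flags=0010 CC?F → skip
[6] flags=0010 VC?T → r4=0x4c
[7] flags=1000 → (cmp)
[8] flags=1000 HI?F → skip
[9] flags=1000 NE?T → r3=0x7a

VAL = 0xad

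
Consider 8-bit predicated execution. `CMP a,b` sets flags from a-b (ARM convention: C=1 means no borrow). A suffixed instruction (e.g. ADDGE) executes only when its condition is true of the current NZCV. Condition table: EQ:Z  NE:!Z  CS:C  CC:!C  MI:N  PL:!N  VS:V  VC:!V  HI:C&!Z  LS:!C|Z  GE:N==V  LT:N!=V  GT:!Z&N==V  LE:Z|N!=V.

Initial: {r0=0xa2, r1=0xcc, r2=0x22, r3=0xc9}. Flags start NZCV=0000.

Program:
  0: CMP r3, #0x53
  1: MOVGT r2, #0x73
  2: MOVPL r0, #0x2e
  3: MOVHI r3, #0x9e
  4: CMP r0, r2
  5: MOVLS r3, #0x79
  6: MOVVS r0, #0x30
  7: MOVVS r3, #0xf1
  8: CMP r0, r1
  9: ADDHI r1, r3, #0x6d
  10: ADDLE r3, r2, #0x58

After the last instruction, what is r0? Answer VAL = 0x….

VAL = 0x2e

[0] flags=0011 → (cmp)
[1] flags=0011 GT?F → skip
[2] flags=0011 PL?T → r0=0x2e
[3] flags=0011 HI?T → r3=0x9e
[4] flags=0010 → (cmp)
[5] flags=0010 LS?F → skip
[6] flags=0010 VS?F → skip
[7] flags=0010 VS?F → skip
[8] flags=0000 → (cmp)
[9] flags=0000 HI?F → skip
[10] flags=0000 LE?F → skip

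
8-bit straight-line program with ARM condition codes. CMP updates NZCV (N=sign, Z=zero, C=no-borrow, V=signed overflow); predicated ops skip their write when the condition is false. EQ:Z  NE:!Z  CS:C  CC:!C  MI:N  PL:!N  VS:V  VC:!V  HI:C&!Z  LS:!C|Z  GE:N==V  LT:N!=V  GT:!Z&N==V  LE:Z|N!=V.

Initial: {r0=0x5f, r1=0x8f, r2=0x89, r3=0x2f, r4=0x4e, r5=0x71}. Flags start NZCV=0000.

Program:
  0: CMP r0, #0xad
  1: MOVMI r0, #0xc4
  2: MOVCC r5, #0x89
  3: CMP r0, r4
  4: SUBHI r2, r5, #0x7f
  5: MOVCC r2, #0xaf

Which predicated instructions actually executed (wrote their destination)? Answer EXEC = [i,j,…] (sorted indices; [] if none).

EXEC = [1,2,4]

0: ✓ CMP  NZCV=1001
1: ✓ MOVMI  r0←0xc4
2: ✓ MOVCC  r5←0x89
3: ✓ CMP  NZCV=0011
4: ✓ SUBHI  r2←0x0a
5: · MOVCC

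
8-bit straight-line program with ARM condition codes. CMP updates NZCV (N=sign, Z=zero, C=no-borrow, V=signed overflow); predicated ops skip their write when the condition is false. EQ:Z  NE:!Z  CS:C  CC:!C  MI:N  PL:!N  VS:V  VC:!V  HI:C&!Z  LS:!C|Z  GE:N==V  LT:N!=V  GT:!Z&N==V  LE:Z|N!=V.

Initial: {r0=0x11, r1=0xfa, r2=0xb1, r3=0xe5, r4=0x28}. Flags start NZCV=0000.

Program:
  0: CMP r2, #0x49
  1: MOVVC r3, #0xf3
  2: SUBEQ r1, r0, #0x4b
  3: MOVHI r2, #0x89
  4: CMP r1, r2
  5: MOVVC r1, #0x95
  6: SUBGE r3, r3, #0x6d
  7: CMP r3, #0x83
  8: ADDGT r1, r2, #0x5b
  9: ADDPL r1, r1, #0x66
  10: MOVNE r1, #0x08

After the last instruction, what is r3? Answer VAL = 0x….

0: ✓ CMP  NZCV=0011
1: · MOVVC
2: · SUBEQ
3: ✓ MOVHI  r2←0x89
4: ✓ CMP  NZCV=0010
5: ✓ MOVVC  r1←0x95
6: ✓ SUBGE  r3←0x78
7: ✓ CMP  NZCV=1001
8: ✓ ADDGT  r1←0xe4
9: · ADDPL
10: ✓ MOVNE  r1←0x08

VAL = 0x78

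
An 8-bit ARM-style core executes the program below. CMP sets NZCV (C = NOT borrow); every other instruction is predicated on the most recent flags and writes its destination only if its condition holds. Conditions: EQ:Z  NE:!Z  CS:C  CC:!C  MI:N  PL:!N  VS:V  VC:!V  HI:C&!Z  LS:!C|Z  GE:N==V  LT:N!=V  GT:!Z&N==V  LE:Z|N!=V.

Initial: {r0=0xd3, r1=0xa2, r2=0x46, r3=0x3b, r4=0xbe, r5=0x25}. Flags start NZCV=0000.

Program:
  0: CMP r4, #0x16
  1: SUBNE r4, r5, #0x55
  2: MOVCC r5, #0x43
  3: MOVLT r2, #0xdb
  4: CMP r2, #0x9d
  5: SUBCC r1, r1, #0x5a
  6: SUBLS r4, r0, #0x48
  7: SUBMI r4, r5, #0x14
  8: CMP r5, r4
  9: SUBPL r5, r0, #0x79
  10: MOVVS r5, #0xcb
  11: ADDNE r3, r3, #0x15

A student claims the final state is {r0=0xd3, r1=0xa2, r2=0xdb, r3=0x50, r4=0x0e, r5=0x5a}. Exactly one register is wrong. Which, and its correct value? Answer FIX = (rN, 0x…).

FIX = (r4, 0xd0)

0: ✓ CMP  NZCV=1010
1: ✓ SUBNE  r4←0xd0
2: · MOVCC
3: ✓ MOVLT  r2←0xdb
4: ✓ CMP  NZCV=0010
5: · SUBCC
6: · SUBLS
7: · SUBMI
8: ✓ CMP  NZCV=0000
9: ✓ SUBPL  r5←0x5a
10: · MOVVS
11: ✓ ADDNE  r3←0x50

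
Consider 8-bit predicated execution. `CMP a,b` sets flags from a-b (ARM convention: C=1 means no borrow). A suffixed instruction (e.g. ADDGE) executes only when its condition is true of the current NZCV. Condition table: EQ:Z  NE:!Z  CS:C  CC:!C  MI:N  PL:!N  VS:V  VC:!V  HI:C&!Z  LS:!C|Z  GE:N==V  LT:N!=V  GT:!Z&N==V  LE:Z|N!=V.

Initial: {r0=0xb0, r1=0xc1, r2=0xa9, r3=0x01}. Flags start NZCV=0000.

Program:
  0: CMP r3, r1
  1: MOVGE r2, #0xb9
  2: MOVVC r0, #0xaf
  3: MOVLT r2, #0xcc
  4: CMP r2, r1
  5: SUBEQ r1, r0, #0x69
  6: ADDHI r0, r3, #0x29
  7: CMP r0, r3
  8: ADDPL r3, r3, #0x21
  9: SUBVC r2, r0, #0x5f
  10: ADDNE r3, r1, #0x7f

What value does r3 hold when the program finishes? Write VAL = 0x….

0: ✓ CMP  NZCV=0000
1: ✓ MOVGE  r2←0xb9
2: ✓ MOVVC  r0←0xaf
3: · MOVLT
4: ✓ CMP  NZCV=1000
5: · SUBEQ
6: · ADDHI
7: ✓ CMP  NZCV=1010
8: · ADDPL
9: ✓ SUBVC  r2←0x50
10: ✓ ADDNE  r3←0x40

VAL = 0x40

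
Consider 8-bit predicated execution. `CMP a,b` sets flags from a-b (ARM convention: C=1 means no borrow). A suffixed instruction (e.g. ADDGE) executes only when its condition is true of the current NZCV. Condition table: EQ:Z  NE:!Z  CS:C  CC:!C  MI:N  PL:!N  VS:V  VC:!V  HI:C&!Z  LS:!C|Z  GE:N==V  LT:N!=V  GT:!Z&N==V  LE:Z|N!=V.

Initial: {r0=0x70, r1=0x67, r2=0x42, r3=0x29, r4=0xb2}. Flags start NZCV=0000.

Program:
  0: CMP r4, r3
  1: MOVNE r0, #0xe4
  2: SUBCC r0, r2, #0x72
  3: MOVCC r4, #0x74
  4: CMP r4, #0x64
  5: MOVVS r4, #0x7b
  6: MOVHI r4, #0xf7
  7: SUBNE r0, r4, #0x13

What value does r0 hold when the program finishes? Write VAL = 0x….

VAL = 0xe4

0: ✓ CMP  NZCV=1010
1: ✓ MOVNE  r0←0xe4
2: · SUBCC
3: · MOVCC
4: ✓ CMP  NZCV=0011
5: ✓ MOVVS  r4←0x7b
6: ✓ MOVHI  r4←0xf7
7: ✓ SUBNE  r0←0xe4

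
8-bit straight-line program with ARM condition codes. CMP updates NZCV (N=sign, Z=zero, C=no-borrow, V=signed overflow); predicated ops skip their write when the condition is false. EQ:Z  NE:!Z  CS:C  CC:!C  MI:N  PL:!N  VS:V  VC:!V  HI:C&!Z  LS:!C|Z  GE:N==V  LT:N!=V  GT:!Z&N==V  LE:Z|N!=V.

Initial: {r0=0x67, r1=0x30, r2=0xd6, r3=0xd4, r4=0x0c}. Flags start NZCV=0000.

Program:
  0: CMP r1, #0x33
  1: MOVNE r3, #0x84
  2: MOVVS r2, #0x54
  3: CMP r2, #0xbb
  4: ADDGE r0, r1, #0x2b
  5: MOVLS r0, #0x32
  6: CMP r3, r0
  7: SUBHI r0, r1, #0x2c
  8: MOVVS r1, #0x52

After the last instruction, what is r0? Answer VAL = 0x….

VAL = 0x04

[0] flags=1000 → (cmp)
[1] flags=1000 NE?T → r3=0x84
[2] flags=1000 VS?F → skip
[3] flags=0010 → (cmp)
[4] flags=0010 GE?T → r0=0x5b
[5] flags=0010 LS?F → skip
[6] flags=0011 → (cmp)
[7] flags=0011 HI?T → r0=0x04
[8] flags=0011 VS?T → r1=0x52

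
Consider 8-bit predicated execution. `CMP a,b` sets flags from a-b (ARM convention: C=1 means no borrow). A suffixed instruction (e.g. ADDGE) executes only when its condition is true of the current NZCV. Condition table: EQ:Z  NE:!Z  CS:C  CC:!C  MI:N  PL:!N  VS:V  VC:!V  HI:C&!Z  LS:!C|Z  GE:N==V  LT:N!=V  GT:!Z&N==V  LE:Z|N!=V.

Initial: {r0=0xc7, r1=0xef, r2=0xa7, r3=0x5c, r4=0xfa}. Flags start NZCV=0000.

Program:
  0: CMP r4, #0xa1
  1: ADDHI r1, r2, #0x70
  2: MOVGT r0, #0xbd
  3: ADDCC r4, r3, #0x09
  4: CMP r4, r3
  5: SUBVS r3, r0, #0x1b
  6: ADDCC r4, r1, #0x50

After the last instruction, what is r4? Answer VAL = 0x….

[0] flags=0010 → (cmp)
[1] flags=0010 HI?T → r1=0x17
[2] flags=0010 GT?T → r0=0xbd
[3] flags=0010 CC?F → skip
[4] flags=1010 → (cmp)
[5] flags=1010 VS?F → skip
[6] flags=1010 CC?F → skip

VAL = 0xfa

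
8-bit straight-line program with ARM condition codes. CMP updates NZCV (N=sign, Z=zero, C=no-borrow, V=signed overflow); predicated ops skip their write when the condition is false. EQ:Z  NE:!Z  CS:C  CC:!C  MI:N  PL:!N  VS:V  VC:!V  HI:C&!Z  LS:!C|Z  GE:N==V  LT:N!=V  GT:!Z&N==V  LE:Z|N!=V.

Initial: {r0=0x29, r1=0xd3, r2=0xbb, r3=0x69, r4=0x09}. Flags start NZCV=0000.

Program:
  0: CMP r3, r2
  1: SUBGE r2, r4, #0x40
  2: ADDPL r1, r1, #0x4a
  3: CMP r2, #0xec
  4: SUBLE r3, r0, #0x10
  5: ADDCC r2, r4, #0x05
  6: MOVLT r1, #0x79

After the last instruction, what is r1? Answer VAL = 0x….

VAL = 0x79

0: ✓ CMP  NZCV=1001
1: ✓ SUBGE  r2←0xc9
2: · ADDPL
3: ✓ CMP  NZCV=1000
4: ✓ SUBLE  r3←0x19
5: ✓ ADDCC  r2←0x0e
6: ✓ MOVLT  r1←0x79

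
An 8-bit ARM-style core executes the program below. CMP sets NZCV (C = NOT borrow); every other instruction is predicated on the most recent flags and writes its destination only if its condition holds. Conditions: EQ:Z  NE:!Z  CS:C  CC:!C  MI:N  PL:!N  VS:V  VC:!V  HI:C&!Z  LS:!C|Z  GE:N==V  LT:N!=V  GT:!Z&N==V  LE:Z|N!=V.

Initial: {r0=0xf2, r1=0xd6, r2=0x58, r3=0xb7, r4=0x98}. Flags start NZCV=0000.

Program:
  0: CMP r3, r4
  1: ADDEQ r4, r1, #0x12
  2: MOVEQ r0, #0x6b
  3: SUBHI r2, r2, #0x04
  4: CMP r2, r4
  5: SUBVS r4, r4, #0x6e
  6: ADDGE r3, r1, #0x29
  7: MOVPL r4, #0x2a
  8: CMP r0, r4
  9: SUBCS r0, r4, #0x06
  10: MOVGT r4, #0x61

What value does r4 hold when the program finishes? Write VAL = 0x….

[0] flags=0010 → (cmp)
[1] flags=0010 EQ?F → skip
[2] flags=0010 EQ?F → skip
[3] flags=0010 HI?T → r2=0x54
[4] flags=1001 → (cmp)
[5] flags=1001 VS?T → r4=0x2a
[6] flags=1001 GE?T → r3=0xff
[7] flags=1001 PL?F → skip
[8] flags=1010 → (cmp)
[9] flags=1010 CS?T → r0=0x24
[10] flags=1010 GT?F → skip

VAL = 0x2a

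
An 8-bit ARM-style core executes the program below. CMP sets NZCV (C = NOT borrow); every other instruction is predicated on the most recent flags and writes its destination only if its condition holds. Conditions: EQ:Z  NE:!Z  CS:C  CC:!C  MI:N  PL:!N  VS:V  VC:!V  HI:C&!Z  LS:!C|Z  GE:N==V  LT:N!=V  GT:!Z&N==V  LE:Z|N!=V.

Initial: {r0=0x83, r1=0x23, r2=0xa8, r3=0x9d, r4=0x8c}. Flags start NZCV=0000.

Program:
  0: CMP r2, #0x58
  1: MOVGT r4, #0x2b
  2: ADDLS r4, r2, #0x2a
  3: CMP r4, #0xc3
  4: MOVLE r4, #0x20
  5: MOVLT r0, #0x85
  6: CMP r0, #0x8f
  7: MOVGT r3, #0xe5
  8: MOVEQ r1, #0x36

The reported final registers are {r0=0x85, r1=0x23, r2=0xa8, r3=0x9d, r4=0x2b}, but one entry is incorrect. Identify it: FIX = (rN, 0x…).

FIX = (r4, 0x20)

[0] flags=0011 → (cmp)
[1] flags=0011 GT?F → skip
[2] flags=0011 LS?F → skip
[3] flags=1000 → (cmp)
[4] flags=1000 LE?T → r4=0x20
[5] flags=1000 LT?T → r0=0x85
[6] flags=1000 → (cmp)
[7] flags=1000 GT?F → skip
[8] flags=1000 EQ?F → skip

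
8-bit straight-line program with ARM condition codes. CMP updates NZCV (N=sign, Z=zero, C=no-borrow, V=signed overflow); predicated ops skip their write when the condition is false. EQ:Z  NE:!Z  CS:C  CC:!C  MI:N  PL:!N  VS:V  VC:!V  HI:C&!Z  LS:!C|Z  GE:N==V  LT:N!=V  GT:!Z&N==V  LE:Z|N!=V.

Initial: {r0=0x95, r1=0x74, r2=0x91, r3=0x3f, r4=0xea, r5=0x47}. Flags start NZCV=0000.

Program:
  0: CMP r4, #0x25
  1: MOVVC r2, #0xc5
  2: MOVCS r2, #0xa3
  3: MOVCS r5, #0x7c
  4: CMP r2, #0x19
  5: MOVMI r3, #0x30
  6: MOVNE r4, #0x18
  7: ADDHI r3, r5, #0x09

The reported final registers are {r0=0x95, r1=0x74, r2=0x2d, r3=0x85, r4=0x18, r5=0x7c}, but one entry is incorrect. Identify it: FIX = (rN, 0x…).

0: ✓ CMP  NZCV=1010
1: ✓ MOVVC  r2←0xc5
2: ✓ MOVCS  r2←0xa3
3: ✓ MOVCS  r5←0x7c
4: ✓ CMP  NZCV=1010
5: ✓ MOVMI  r3←0x30
6: ✓ MOVNE  r4←0x18
7: ✓ ADDHI  r3←0x85

FIX = (r2, 0xa3)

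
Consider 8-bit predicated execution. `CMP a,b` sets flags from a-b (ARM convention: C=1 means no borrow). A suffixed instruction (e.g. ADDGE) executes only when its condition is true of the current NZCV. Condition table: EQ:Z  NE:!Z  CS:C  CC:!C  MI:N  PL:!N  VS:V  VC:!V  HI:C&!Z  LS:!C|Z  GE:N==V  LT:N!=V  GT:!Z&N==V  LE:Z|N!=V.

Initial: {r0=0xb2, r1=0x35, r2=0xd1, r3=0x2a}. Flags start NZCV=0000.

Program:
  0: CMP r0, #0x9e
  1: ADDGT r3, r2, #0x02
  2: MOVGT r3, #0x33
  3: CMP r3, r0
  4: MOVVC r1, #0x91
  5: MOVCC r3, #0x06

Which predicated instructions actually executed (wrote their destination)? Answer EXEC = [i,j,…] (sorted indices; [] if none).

0: ✓ CMP  NZCV=0010
1: ✓ ADDGT  r3←0xd3
2: ✓ MOVGT  r3←0x33
3: ✓ CMP  NZCV=1001
4: · MOVVC
5: ✓ MOVCC  r3←0x06

EXEC = [1,2,5]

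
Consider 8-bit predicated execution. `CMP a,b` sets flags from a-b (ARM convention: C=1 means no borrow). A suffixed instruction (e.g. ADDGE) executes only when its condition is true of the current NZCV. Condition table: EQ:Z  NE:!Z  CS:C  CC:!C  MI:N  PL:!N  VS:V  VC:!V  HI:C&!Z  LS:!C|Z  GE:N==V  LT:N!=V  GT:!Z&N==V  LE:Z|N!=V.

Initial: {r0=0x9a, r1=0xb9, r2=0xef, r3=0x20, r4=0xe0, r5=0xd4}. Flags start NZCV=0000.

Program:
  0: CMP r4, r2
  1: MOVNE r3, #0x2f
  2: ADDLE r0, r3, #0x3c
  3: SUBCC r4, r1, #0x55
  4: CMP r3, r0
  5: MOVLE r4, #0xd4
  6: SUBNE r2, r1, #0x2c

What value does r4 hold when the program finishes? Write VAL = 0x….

0: ✓ CMP  NZCV=1000
1: ✓ MOVNE  r3←0x2f
2: ✓ ADDLE  r0←0x6b
3: ✓ SUBCC  r4←0x64
4: ✓ CMP  NZCV=1000
5: ✓ MOVLE  r4←0xd4
6: ✓ SUBNE  r2←0x8d

VAL = 0xd4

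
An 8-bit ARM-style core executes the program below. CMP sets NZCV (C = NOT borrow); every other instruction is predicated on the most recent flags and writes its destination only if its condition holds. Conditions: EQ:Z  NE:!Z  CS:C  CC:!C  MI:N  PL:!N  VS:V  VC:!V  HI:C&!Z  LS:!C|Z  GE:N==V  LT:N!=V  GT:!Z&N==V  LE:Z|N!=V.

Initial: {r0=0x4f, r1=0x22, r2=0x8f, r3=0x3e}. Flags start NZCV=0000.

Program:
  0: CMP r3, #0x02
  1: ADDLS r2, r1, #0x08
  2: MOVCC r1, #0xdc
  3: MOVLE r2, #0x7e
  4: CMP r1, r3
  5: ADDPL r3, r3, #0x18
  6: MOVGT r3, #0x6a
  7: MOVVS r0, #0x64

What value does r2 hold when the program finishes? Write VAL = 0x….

0: ✓ CMP  NZCV=0010
1: · ADDLS
2: · MOVCC
3: · MOVLE
4: ✓ CMP  NZCV=1000
5: · ADDPL
6: · MOVGT
7: · MOVVS

VAL = 0x8f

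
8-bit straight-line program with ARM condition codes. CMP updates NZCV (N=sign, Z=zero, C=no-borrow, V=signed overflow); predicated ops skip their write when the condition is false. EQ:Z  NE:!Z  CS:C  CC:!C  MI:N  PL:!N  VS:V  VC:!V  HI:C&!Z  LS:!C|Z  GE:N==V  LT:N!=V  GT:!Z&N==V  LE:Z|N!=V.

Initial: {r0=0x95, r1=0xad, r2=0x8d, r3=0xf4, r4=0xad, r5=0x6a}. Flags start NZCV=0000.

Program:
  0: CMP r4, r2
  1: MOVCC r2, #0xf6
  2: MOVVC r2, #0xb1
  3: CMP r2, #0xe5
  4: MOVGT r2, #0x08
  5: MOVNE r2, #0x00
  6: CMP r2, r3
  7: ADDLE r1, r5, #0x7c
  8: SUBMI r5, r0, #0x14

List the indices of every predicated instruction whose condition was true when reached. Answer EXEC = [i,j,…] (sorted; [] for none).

EXEC = [2,5]

0: ✓ CMP  NZCV=0010
1: · MOVCC
2: ✓ MOVVC  r2←0xb1
3: ✓ CMP  NZCV=1000
4: · MOVGT
5: ✓ MOVNE  r2←0x00
6: ✓ CMP  NZCV=0000
7: · ADDLE
8: · SUBMI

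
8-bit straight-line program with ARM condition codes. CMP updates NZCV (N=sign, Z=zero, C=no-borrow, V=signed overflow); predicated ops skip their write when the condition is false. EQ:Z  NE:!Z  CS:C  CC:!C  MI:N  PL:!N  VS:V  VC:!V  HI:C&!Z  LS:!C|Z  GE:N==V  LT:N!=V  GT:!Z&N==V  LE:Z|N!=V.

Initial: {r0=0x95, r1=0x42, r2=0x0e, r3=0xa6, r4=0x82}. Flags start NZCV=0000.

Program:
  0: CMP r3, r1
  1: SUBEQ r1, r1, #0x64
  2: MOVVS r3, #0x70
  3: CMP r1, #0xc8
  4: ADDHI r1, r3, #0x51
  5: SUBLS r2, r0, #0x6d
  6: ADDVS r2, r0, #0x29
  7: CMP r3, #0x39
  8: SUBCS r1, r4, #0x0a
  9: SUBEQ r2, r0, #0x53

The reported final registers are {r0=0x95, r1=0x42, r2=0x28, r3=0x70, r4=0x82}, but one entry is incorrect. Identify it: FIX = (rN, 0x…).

[0] flags=0011 → (cmp)
[1] flags=0011 EQ?F → skip
[2] flags=0011 VS?T → r3=0x70
[3] flags=0000 → (cmp)
[4] flags=0000 HI?F → skip
[5] flags=0000 LS?T → r2=0x28
[6] flags=0000 VS?F → skip
[7] flags=0010 → (cmp)
[8] flags=0010 CS?T → r1=0x78
[9] flags=0010 EQ?F → skip

FIX = (r1, 0x78)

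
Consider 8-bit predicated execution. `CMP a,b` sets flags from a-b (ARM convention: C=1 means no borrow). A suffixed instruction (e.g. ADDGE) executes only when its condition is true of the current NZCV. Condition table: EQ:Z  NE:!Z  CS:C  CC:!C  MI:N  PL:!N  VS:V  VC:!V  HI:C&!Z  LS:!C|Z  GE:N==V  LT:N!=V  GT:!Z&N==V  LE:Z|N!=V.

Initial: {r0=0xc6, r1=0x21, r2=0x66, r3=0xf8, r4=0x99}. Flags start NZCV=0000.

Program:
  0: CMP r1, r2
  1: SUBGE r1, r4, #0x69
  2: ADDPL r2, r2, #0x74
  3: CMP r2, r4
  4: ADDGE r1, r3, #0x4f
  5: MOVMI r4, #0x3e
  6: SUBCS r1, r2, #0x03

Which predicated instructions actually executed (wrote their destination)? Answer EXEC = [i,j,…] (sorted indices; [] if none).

[0] flags=1000 → (cmp)
[1] flags=1000 GE?F → skip
[2] flags=1000 PL?F → skip
[3] flags=1001 → (cmp)
[4] flags=1001 GE?T → r1=0x47
[5] flags=1001 MI?T → r4=0x3e
[6] flags=1001 CS?F → skip

EXEC = [4,5]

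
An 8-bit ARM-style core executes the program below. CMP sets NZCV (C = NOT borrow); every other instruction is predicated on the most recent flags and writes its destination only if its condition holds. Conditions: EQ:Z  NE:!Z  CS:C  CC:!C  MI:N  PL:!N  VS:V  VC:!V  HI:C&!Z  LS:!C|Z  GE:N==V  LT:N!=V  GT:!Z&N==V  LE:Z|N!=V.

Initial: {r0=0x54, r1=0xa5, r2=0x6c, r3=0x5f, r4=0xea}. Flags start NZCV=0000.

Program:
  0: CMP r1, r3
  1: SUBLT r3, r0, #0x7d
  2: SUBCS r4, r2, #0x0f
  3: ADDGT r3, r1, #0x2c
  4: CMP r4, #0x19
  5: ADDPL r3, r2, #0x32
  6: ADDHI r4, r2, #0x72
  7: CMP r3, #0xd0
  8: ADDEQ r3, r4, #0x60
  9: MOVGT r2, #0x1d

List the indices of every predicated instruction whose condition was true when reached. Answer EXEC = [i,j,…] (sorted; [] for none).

EXEC = [1,2,5,6]

0: ✓ CMP  NZCV=0011
1: ✓ SUBLT  r3←0xd7
2: ✓ SUBCS  r4←0x5d
3: · ADDGT
4: ✓ CMP  NZCV=0010
5: ✓ ADDPL  r3←0x9e
6: ✓ ADDHI  r4←0xde
7: ✓ CMP  NZCV=1000
8: · ADDEQ
9: · MOVGT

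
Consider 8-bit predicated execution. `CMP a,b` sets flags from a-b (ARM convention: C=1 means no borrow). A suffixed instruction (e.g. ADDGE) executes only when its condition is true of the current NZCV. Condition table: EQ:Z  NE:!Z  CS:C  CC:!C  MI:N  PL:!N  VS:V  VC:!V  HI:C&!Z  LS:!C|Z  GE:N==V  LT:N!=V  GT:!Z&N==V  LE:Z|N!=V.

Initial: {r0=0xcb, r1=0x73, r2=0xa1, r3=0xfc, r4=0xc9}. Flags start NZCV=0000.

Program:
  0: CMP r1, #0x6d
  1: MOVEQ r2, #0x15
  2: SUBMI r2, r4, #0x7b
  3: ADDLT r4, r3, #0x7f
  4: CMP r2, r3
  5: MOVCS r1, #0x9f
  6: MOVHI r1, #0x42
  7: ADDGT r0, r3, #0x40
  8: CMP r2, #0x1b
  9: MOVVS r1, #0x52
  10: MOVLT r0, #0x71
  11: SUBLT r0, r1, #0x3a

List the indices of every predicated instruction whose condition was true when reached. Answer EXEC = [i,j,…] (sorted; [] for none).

[0] flags=0010 → (cmp)
[1] flags=0010 EQ?F → skip
[2] flags=0010 MI?F → skip
[3] flags=0010 LT?F → skip
[4] flags=1000 → (cmp)
[5] flags=1000 CS?F → skip
[6] flags=1000 HI?F → skip
[7] flags=1000 GT?F → skip
[8] flags=1010 → (cmp)
[9] flags=1010 VS?F → skip
[10] flags=1010 LT?T → r0=0x71
[11] flags=1010 LT?T → r0=0x39

EXEC = [10,11]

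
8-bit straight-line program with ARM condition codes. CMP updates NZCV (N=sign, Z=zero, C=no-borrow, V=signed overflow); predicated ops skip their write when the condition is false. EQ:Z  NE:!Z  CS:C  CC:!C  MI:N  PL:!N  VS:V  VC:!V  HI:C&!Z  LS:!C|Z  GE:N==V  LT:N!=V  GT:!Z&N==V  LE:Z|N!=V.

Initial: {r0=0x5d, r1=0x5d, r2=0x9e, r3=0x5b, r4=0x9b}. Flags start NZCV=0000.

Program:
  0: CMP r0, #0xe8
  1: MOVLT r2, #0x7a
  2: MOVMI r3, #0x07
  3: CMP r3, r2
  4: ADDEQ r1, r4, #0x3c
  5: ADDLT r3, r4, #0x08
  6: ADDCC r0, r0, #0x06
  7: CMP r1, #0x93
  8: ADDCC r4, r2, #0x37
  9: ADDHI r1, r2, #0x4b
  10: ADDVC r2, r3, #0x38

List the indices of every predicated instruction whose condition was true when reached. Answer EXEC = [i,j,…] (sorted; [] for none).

[0] flags=0000 → (cmp)
[1] flags=0000 LT?F → skip
[2] flags=0000 MI?F → skip
[3] flags=1001 → (cmp)
[4] flags=1001 EQ?F → skip
[5] flags=1001 LT?F → skip
[6] flags=1001 CC?T → r0=0x63
[7] flags=1001 → (cmp)
[8] flags=1001 CC?T → r4=0xd5
[9] flags=1001 HI?F → skip
[10] flags=1001 VC?F → skip

EXEC = [6,8]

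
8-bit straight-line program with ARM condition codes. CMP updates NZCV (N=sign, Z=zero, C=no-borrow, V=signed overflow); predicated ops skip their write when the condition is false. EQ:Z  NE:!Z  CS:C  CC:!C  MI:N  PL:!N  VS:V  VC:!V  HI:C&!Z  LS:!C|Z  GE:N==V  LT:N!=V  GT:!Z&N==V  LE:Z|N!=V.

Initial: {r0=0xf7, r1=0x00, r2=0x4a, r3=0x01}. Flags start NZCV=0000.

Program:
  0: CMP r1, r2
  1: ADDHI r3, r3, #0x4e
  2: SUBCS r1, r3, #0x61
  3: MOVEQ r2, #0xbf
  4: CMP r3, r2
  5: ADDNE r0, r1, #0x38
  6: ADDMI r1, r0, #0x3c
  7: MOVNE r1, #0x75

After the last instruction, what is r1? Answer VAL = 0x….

[0] flags=1000 → (cmp)
[1] flags=1000 HI?F → skip
[2] flags=1000 CS?F → skip
[3] flags=1000 EQ?F → skip
[4] flags=1000 → (cmp)
[5] flags=1000 NE?T → r0=0x38
[6] flags=1000 MI?T → r1=0x74
[7] flags=1000 NE?T → r1=0x75

VAL = 0x75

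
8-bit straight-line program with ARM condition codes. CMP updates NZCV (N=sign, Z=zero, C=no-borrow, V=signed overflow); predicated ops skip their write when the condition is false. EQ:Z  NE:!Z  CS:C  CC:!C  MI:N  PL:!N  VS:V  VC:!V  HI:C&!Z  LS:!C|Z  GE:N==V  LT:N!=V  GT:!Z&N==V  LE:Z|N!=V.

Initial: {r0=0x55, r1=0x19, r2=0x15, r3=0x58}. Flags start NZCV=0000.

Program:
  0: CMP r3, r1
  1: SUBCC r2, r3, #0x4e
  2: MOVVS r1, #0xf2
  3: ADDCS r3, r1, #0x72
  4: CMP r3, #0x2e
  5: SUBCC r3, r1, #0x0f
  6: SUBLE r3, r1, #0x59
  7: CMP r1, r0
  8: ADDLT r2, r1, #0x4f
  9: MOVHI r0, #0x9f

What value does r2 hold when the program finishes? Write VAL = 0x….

0: ✓ CMP  NZCV=0010
1: · SUBCC
2: · MOVVS
3: ✓ ADDCS  r3←0x8b
4: ✓ CMP  NZCV=0011
5: · SUBCC
6: ✓ SUBLE  r3←0xc0
7: ✓ CMP  NZCV=1000
8: ✓ ADDLT  r2←0x68
9: · MOVHI

VAL = 0x68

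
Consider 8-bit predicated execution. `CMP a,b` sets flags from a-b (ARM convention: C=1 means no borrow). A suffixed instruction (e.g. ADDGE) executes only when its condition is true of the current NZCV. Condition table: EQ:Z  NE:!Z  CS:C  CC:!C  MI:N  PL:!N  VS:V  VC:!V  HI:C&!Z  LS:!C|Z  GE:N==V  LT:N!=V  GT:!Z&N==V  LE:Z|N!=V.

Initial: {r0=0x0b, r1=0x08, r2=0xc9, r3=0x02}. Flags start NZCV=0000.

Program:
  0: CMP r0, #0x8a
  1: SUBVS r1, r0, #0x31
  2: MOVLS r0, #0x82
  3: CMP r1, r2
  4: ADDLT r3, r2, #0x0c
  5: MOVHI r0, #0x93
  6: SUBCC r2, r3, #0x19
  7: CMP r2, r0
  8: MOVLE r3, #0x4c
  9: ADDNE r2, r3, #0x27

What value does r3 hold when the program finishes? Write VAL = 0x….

VAL = 0x02

0: ✓ CMP  NZCV=1001
1: ✓ SUBVS  r1←0xda
2: ✓ MOVLS  r0←0x82
3: ✓ CMP  NZCV=0010
4: · ADDLT
5: ✓ MOVHI  r0←0x93
6: · SUBCC
7: ✓ CMP  NZCV=0010
8: · MOVLE
9: ✓ ADDNE  r2←0x29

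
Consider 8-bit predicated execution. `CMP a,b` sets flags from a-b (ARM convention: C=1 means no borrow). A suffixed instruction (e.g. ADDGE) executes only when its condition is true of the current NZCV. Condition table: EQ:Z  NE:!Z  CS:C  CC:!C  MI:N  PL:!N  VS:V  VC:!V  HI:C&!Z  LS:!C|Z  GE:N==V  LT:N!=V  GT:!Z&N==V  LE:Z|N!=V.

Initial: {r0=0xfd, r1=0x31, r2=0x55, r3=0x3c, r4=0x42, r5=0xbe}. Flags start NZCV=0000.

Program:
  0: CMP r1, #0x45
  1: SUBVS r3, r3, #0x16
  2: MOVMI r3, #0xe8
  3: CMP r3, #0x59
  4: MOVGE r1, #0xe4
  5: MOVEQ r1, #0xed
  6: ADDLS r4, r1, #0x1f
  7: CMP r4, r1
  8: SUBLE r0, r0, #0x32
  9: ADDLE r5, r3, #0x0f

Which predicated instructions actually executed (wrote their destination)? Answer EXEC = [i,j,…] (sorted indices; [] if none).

0: ✓ CMP  NZCV=1000
1: · SUBVS
2: ✓ MOVMI  r3←0xe8
3: ✓ CMP  NZCV=1010
4: · MOVGE
5: · MOVEQ
6: · ADDLS
7: ✓ CMP  NZCV=0010
8: · SUBLE
9: · ADDLE

EXEC = [2]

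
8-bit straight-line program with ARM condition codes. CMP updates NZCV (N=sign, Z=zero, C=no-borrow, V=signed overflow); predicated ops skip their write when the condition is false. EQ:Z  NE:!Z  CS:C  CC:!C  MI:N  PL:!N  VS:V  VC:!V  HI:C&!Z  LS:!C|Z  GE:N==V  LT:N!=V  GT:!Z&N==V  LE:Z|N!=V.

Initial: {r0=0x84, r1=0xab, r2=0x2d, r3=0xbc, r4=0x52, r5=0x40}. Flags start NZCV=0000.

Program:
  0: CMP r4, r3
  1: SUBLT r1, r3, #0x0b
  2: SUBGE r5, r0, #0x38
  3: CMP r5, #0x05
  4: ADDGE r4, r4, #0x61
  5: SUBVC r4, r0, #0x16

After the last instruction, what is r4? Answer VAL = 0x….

VAL = 0x6e

[0] flags=1001 → (cmp)
[1] flags=1001 LT?F → skip
[2] flags=1001 GE?T → r5=0x4c
[3] flags=0010 → (cmp)
[4] flags=0010 GE?T → r4=0xb3
[5] flags=0010 VC?T → r4=0x6e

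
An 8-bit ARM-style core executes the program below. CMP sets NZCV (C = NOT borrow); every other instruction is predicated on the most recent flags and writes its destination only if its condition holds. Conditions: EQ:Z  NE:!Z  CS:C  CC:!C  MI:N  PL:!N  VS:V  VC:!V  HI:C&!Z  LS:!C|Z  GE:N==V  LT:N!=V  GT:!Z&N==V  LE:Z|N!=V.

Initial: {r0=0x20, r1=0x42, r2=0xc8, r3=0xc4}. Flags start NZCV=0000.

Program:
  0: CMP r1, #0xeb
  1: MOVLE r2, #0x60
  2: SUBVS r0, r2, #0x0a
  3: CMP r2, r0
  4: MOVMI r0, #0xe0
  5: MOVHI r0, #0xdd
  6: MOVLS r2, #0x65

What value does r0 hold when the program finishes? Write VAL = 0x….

VAL = 0xdd

0: ✓ CMP  NZCV=0000
1: · MOVLE
2: · SUBVS
3: ✓ CMP  NZCV=1010
4: ✓ MOVMI  r0←0xe0
5: ✓ MOVHI  r0←0xdd
6: · MOVLS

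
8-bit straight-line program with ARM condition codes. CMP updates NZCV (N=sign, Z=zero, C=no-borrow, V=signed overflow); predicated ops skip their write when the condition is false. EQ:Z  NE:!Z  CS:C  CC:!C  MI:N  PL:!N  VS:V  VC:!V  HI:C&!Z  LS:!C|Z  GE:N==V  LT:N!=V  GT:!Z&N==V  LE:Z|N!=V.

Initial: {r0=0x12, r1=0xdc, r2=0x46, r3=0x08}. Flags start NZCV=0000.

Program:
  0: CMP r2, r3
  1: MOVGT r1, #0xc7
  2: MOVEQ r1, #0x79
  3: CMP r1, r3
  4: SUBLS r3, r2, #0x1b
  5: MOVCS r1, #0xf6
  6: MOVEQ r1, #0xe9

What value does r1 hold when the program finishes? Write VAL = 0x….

VAL = 0xf6

[0] flags=0010 → (cmp)
[1] flags=0010 GT?T → r1=0xc7
[2] flags=0010 EQ?F → skip
[3] flags=1010 → (cmp)
[4] flags=1010 LS?F → skip
[5] flags=1010 CS?T → r1=0xf6
[6] flags=1010 EQ?F → skip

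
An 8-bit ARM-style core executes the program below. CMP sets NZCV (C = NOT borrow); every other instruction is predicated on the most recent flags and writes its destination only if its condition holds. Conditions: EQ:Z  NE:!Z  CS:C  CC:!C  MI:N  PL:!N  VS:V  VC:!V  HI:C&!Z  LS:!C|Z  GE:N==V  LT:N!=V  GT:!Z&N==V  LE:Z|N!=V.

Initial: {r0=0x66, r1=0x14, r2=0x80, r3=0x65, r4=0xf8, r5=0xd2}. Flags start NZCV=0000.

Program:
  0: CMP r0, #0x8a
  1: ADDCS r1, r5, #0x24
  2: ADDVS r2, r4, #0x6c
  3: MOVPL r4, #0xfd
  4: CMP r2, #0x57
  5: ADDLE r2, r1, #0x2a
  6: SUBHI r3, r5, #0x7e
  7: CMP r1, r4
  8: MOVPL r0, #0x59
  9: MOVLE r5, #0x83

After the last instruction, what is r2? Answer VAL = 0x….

0: ✓ CMP  NZCV=1001
1: · ADDCS
2: ✓ ADDVS  r2←0x64
3: · MOVPL
4: ✓ CMP  NZCV=0010
5: · ADDLE
6: ✓ SUBHI  r3←0x54
7: ✓ CMP  NZCV=0000
8: ✓ MOVPL  r0←0x59
9: · MOVLE

VAL = 0x64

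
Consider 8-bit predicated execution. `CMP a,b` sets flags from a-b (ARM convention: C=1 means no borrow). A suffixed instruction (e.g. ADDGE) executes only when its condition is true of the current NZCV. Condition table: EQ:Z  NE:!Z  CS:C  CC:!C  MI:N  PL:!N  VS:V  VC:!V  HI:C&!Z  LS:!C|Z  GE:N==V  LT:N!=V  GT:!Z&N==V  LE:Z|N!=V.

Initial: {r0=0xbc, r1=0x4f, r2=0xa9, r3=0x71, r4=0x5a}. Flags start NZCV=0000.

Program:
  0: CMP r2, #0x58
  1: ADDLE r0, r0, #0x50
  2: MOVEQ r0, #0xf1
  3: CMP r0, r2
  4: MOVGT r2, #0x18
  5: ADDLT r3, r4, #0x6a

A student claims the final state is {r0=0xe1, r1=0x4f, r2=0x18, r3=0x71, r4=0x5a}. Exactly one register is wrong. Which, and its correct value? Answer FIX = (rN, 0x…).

[0] flags=0011 → (cmp)
[1] flags=0011 LE?T → r0=0x0c
[2] flags=0011 EQ?F → skip
[3] flags=0000 → (cmp)
[4] flags=0000 GT?T → r2=0x18
[5] flags=0000 LT?F → skip

FIX = (r0, 0x0c)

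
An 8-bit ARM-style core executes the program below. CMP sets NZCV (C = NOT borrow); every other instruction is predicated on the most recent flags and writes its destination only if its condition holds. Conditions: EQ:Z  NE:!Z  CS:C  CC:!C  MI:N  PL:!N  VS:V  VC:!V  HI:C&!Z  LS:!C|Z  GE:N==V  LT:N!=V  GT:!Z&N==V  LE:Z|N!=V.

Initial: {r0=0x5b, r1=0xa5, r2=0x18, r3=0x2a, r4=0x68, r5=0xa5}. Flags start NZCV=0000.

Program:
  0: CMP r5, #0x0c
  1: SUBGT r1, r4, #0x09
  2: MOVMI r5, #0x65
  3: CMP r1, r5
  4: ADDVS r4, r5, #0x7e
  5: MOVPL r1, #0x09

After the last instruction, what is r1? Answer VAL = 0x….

VAL = 0x09

[0] flags=1010 → (cmp)
[1] flags=1010 GT?F → skip
[2] flags=1010 MI?T → r5=0x65
[3] flags=0011 → (cmp)
[4] flags=0011 VS?T → r4=0xe3
[5] flags=0011 PL?T → r1=0x09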